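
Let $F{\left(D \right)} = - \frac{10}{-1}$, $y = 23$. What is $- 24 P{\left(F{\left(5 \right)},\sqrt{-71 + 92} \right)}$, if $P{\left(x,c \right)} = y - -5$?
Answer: $-672$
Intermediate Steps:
$F{\left(D \right)} = 10$ ($F{\left(D \right)} = \left(-10\right) \left(-1\right) = 10$)
$P{\left(x,c \right)} = 28$ ($P{\left(x,c \right)} = 23 - -5 = 23 + 5 = 28$)
$- 24 P{\left(F{\left(5 \right)},\sqrt{-71 + 92} \right)} = \left(-24\right) 28 = -672$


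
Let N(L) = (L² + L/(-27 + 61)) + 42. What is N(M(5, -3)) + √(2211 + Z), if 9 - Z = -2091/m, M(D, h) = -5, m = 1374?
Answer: 2273/34 + √465995306/458 ≈ 113.99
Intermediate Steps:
Z = 4819/458 (Z = 9 - (-2091)/1374 = 9 - 1*(-697/458) = 9 + 697/458 = 4819/458 ≈ 10.522)
N(L) = 42 + L² + L/34 (N(L) = (L² + L/34) + 42 = 42 + L² + L/34)
N(M(5, -3)) + √(2211 + Z) = (42 + (-5)² + (1/34)*(-5)) + √(2211 + 4819/458) = (42 + 25 - 5/34) + √(1017457/458) = 2273/34 + √465995306/458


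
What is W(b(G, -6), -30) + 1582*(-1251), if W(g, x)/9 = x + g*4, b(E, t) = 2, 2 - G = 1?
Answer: -1979280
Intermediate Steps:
G = 1 (G = 2 - 1*1 = 2 - 1 = 1)
W(g, x) = 9*x + 36*g (W(g, x) = 9*(x + g*4) = 9*(x + 4*g) = 9*x + 36*g)
W(b(G, -6), -30) + 1582*(-1251) = (9*(-30) + 36*2) + 1582*(-1251) = (-270 + 72) - 1979082 = -198 - 1979082 = -1979280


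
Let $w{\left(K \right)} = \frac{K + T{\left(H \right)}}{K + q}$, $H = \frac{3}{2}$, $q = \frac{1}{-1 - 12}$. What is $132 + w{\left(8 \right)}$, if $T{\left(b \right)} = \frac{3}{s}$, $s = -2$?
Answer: $\frac{27361}{206} \approx 132.82$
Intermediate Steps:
$q = - \frac{1}{13}$ ($q = \frac{1}{-13} = - \frac{1}{13} \approx -0.076923$)
$H = \frac{3}{2}$ ($H = 3 \cdot \frac{1}{2} = \frac{3}{2} \approx 1.5$)
$T{\left(b \right)} = - \frac{3}{2}$ ($T{\left(b \right)} = \frac{3}{-2} = 3 \left(- \frac{1}{2}\right) = - \frac{3}{2}$)
$w{\left(K \right)} = \frac{- \frac{3}{2} + K}{- \frac{1}{13} + K}$ ($w{\left(K \right)} = \frac{K - \frac{3}{2}}{K - \frac{1}{13}} = \frac{- \frac{3}{2} + K}{- \frac{1}{13} + K}$)
$132 + w{\left(8 \right)} = 132 + \frac{13 \left(-3 + 2 \cdot 8\right)}{2 \left(-1 + 13 \cdot 8\right)} = 132 + \frac{13 \left(-3 + 16\right)}{2 \left(-1 + 104\right)} = 132 + \frac{13}{2} \cdot \frac{1}{103} \cdot 13 = 132 + \frac{169}{206} = \frac{27361}{206}$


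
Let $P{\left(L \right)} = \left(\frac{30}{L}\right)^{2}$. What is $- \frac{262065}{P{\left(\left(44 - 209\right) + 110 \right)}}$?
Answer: $- \frac{10569955}{12} \approx -8.8083 \cdot 10^{5}$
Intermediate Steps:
$P{\left(L \right)} = \frac{900}{L^{2}}$
$- \frac{262065}{P{\left(\left(44 - 209\right) + 110 \right)}} = - \frac{262065}{900 \frac{1}{\left(\left(44 - 209\right) + 110\right)^{2}}} = - \frac{262065}{900 \frac{1}{\left(-165 + 110\right)^{2}}} = - \frac{262065}{900 \cdot \frac{1}{3025}} = - \frac{262065}{\frac{36}{121}} = \left(-262065\right) \frac{121}{36} = - \frac{10569955}{12}$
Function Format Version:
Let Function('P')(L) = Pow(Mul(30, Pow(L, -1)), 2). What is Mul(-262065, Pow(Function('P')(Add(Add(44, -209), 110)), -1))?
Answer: Rational(-10569955, 12) ≈ -8.8083e+5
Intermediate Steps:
Function('P')(L) = Mul(900, Pow(L, -2))
Mul(-262065, Pow(Function('P')(Add(Add(44, -209), 110)), -1)) = Mul(-262065, Pow(Mul(900, Pow(Add(Add(44, -209), 110), -2)), -1)) = Mul(-262065, Pow(Mul(900, Pow(Add(-165, 110), -2)), -1)) = Mul(-262065, Pow(Mul(900, Pow(-55, -2)), -1)) = Mul(-262065, Pow(Mul(900, Rational(1, 3025)), -1)) = Mul(-262065, Pow(Rational(36, 121), -1)) = Mul(-262065, Rational(121, 36)) = Rational(-10569955, 12)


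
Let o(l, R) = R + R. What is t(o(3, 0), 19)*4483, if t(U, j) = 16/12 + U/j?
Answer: 17932/3 ≈ 5977.3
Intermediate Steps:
o(l, R) = 2*R
t(U, j) = 4/3 + U/j (t(U, j) = 16*(1/12) + U/j = 4/3 + U/j)
t(o(3, 0), 19)*4483 = (4/3 + (2*0)/19)*4483 = (4/3 + 0*(1/19))*4483 = (4/3 + 0)*4483 = (4/3)*4483 = 17932/3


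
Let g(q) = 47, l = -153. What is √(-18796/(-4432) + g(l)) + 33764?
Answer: 33764 + 5*√629067/554 ≈ 33771.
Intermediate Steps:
√(-18796/(-4432) + g(l)) + 33764 = √(-18796/(-4432) + 47) + 33764 = √(-18796*(-1/4432) + 47) + 33764 = √(4699/1108 + 47) + 33764 = √(56775/1108) + 33764 = 5*√629067/554 + 33764 = 33764 + 5*√629067/554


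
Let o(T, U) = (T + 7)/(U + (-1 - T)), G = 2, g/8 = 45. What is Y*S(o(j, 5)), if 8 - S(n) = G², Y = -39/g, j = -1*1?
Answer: -13/30 ≈ -0.43333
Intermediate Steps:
j = -1
g = 360 (g = 8*45 = 360)
o(T, U) = (7 + T)/(-1 + U - T)
Y = -13/120 (Y = -39/360 = -39*1/360 = -13/120 ≈ -0.10833)
S(n) = 4 (S(n) = 8 - 1*2² = 8 - 1*4 = 8 - 4 = 4)
Y*S(o(j, 5)) = -13/120*4 = -13/30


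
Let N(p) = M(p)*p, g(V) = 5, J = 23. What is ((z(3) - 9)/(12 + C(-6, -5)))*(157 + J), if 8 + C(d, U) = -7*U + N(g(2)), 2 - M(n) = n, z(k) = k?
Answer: -45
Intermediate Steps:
M(n) = 2 - n
N(p) = p*(2 - p) (N(p) = (2 - p)*p = p*(2 - p))
C(d, U) = -23 - 7*U (C(d, U) = -8 + (-7*U + 5*(2 - 1*5)) = -8 + (-7*U + 5*(2 - 5)) = -8 + (-7*U + 5*(-3)) = -8 + (-7*U - 15) = -8 + (-15 - 7*U) = -23 - 7*U)
((z(3) - 9)/(12 + C(-6, -5)))*(157 + J) = ((3 - 9)/(12 + (-23 - 7*(-5))))*(157 + 23) = -6/(12 + (-23 + 35))*180 = -6/(12 + 12)*180 = -6/24*180 = -6*1/24*180 = -¼*180 = -45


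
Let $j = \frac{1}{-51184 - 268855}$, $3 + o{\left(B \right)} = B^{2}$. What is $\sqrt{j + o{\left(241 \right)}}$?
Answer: $\frac{\sqrt{5948636914896599}}{320039} \approx 240.99$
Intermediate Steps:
$o{\left(B \right)} = -3 + B^{2}$
$j = - \frac{1}{320039}$ ($j = \frac{1}{-320039} = - \frac{1}{320039} \approx -3.1246 \cdot 10^{-6}$)
$\sqrt{j + o{\left(241 \right)}} = \sqrt{- \frac{1}{320039} - \left(3 - 241^{2}\right)} = \sqrt{- \frac{1}{320039} + \left(-3 + 58081\right)} = \sqrt{- \frac{1}{320039} + 58078} = \sqrt{\frac{18587225041}{320039}} = \frac{\sqrt{5948636914896599}}{320039}$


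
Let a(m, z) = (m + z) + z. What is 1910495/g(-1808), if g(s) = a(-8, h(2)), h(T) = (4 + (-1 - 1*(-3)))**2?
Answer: 1910495/64 ≈ 29852.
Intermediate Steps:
h(T) = 36 (h(T) = (4 + (-1 + 3))**2 = (4 + 2)**2 = 6**2 = 36)
a(m, z) = m + 2*z
g(s) = 64 (g(s) = -8 + 2*36 = -8 + 72 = 64)
1910495/g(-1808) = 1910495/64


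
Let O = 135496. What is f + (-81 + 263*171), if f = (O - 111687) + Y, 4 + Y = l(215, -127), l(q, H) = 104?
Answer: 68801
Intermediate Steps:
Y = 100 (Y = -4 + 104 = 100)
f = 23909 (f = (135496 - 111687) + 100 = 23809 + 100 = 23909)
f + (-81 + 263*171) = 23909 + (-81 + 263*171) = 23909 + (-81 + 44973) = 23909 + 44892 = 68801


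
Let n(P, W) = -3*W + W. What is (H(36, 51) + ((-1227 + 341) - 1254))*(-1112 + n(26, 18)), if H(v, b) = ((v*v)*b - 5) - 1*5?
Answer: -73410008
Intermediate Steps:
H(v, b) = -10 + b*v² (H(v, b) = (v²*b - 5) - 5 = (b*v² - 5) - 5 = (-5 + b*v²) - 5 = -10 + b*v²)
n(P, W) = -2*W
(H(36, 51) + ((-1227 + 341) - 1254))*(-1112 + n(26, 18)) = ((-10 + 51*36²) + ((-1227 + 341) - 1254))*(-1112 - 2*18) = ((-10 + 51*1296) + (-886 - 1254))*(-1112 - 36) = ((-10 + 66096) - 2140)*(-1148) = (66086 - 2140)*(-1148) = 63946*(-1148) = -73410008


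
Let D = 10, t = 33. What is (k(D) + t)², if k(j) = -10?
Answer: 529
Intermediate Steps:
(k(D) + t)² = (-10 + 33)² = 23² = 529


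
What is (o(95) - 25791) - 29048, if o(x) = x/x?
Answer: -54838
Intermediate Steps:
o(x) = 1
(o(95) - 25791) - 29048 = (1 - 25791) - 29048 = -25790 - 29048 = -54838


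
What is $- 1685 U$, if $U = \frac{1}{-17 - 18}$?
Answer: $\frac{337}{7} \approx 48.143$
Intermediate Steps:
$U = - \frac{1}{35}$ ($U = \frac{1}{-17 - 18} = \frac{1}{-35} = - \frac{1}{35} \approx -0.028571$)
$- 1685 U = \left(-1685\right) \left(- \frac{1}{35}\right) = \frac{337}{7}$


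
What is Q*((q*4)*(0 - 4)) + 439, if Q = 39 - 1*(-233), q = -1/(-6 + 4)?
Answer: -1737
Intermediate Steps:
q = 1/2 (q = -1/(-2) = -1*(-1/2) = 1/2 ≈ 0.50000)
Q = 272 (Q = 39 + 233 = 272)
Q*((q*4)*(0 - 4)) + 439 = 272*(((1/2)*4)*(0 - 4)) + 439 = 272*(2*(-4)) + 439 = 272*(-8) + 439 = -2176 + 439 = -1737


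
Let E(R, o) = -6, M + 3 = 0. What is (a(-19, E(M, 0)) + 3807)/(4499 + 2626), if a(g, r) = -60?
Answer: 1249/2375 ≈ 0.52590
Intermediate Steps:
M = -3 (M = -3 + 0 = -3)
(a(-19, E(M, 0)) + 3807)/(4499 + 2626) = (-60 + 3807)/(4499 + 2626) = 3747/7125 = 3747*(1/7125) = 1249/2375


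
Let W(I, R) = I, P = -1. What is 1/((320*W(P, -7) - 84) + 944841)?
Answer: 1/944437 ≈ 1.0588e-6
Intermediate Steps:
1/((320*W(P, -7) - 84) + 944841) = 1/((320*(-1) - 84) + 944841) = 1/((-320 - 84) + 944841) = 1/(-404 + 944841) = 1/944437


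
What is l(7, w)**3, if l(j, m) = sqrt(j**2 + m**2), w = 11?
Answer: 170*sqrt(170) ≈ 2216.5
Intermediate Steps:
l(7, w)**3 = (sqrt(7**2 + 11**2))**3 = (sqrt(49 + 121))**3 = (sqrt(170))**3 = 170*sqrt(170)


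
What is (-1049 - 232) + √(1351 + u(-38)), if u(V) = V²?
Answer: -1281 + √2795 ≈ -1228.1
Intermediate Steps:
(-1049 - 232) + √(1351 + u(-38)) = (-1049 - 232) + √(1351 + (-38)²) = -1281 + √(1351 + 1444) = -1281 + √2795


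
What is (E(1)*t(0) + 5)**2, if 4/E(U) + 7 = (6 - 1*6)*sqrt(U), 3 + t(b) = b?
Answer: 2209/49 ≈ 45.082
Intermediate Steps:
t(b) = -3 + b
E(U) = -4/7 (E(U) = 4/(-7 + (6 - 1*6)*sqrt(U)) = 4/(-7 + (6 - 6)*sqrt(U)) = 4/(-7 + 0*sqrt(U)) = 4/(-7 + 0) = 4/(-7) = 4*(-1/7) = -4/7)
(E(1)*t(0) + 5)**2 = (-4*(-3 + 0)/7 + 5)**2 = (-4/7*(-3) + 5)**2 = (12/7 + 5)**2 = (47/7)**2 = 2209/49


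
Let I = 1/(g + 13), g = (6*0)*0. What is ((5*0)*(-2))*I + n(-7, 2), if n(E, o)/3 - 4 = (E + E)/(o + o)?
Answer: 3/2 ≈ 1.5000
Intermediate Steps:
g = 0 (g = 0*0 = 0)
n(E, o) = 12 + 3*E/o (n(E, o) = 12 + 3*((E + E)/(o + o)) = 12 + 3*((2*E)/((2*o))) = 12 + 3*((2*E)*(1/(2*o))) = 12 + 3*(E/o) = 12 + 3*E/o)
I = 1/13 (I = 1/(0 + 13) = 1/13 ≈ 0.076923)
((5*0)*(-2))*I + n(-7, 2) = ((5*0)*(-2))*(1/13) + (12 + 3*(-7)/2) = (0*(-2))*(1/13) + (12 + 3*(-7)*(½)) = 0*(1/13) + (12 - 21/2) = 0 + 3/2 = 3/2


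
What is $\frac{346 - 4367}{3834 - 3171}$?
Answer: $- \frac{4021}{663} \approx -6.0649$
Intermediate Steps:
$\frac{346 - 4367}{3834 - 3171} = - \frac{4021}{663}$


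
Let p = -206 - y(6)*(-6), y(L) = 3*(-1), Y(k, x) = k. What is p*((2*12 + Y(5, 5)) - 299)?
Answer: 60480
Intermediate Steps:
y(L) = -3
p = -224 (p = -206 - (-3)*(-6) = -206 - 1*18 = -206 - 18 = -224)
p*((2*12 + Y(5, 5)) - 299) = -224*((2*12 + 5) - 299) = -224*((24 + 5) - 299) = -224*(29 - 299) = -224*(-270) = 60480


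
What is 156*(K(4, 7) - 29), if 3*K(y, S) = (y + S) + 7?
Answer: -3588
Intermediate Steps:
K(y, S) = 7/3 + S/3 + y/3 (K(y, S) = ((y + S) + 7)/3 = ((S + y) + 7)/3 = (7 + S + y)/3 = 7/3 + S/3 + y/3)
156*(K(4, 7) - 29) = 156*((7/3 + (⅓)*7 + (⅓)*4) - 29) = 156*((7/3 + 7/3 + 4/3) - 29) = 156*(6 - 29) = 156*(-23) = -3588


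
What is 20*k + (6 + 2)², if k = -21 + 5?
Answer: -256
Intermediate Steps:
k = -16
20*k + (6 + 2)² = 20*(-16) + (6 + 2)² = -320 + 8² = -320 + 64 = -256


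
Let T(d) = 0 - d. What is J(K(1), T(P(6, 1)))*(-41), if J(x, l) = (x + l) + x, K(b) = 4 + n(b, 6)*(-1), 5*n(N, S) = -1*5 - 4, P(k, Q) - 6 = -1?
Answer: -1353/5 ≈ -270.60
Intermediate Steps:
P(k, Q) = 5 (P(k, Q) = 6 - 1 = 5)
T(d) = -d
n(N, S) = -9/5 (n(N, S) = (-1*5 - 4)/5 = (-5 - 4)/5 = (⅕)*(-9) = -9/5)
K(b) = 29/5 (K(b) = 4 - 9/5*(-1) = 4 + 9/5 = 29/5)
J(x, l) = l + 2*x (J(x, l) = (l + x) + x = l + 2*x)
J(K(1), T(P(6, 1)))*(-41) = (-1*5 + 2*(29/5))*(-41) = (-5 + 58/5)*(-41) = (33/5)*(-41) = -1353/5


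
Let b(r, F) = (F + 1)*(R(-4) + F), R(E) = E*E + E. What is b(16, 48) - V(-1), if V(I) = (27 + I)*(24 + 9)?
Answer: 2082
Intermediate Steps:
V(I) = 891 + 33*I (V(I) = (27 + I)*33 = 891 + 33*I)
R(E) = E + E² (R(E) = E² + E = E + E²)
b(r, F) = (1 + F)*(12 + F) (b(r, F) = (F + 1)*(-4*(1 - 4) + F) = (1 + F)*(-4*(-3) + F) = (1 + F)*(12 + F))
b(16, 48) - V(-1) = (12 + 48² + 13*48) - (891 + 33*(-1)) = (12 + 2304 + 624) - (891 - 33) = 2940 - 1*858 = 2940 - 858 = 2082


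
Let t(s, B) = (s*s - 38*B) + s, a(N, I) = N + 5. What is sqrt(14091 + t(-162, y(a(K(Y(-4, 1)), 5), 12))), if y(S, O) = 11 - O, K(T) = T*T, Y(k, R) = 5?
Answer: sqrt(40211) ≈ 200.53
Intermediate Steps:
K(T) = T**2
a(N, I) = 5 + N
t(s, B) = s + s**2 - 38*B (t(s, B) = (s**2 - 38*B) + s = s + s**2 - 38*B)
sqrt(14091 + t(-162, y(a(K(Y(-4, 1)), 5), 12))) = sqrt(14091 + (-162 + (-162)**2 - 38*(11 - 1*12))) = sqrt(14091 + (-162 + 26244 - 38*(11 - 12))) = sqrt(14091 + (-162 + 26244 - 38*(-1))) = sqrt(14091 + (-162 + 26244 + 38)) = sqrt(14091 + 26120) = sqrt(40211)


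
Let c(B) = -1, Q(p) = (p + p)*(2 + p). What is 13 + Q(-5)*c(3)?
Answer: -17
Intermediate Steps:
Q(p) = 2*p*(2 + p) (Q(p) = (2*p)*(2 + p) = 2*p*(2 + p))
13 + Q(-5)*c(3) = 13 + (2*(-5)*(2 - 5))*(-1) = 13 + (2*(-5)*(-3))*(-1) = 13 + 30*(-1) = 13 - 30 = -17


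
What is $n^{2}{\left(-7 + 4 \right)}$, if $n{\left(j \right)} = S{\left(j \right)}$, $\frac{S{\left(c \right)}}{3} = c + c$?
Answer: $324$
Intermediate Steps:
$S{\left(c \right)} = 6 c$ ($S{\left(c \right)} = 3 \left(c + c\right) = 3 \cdot 2 c = 6 c$)
$n{\left(j \right)} = 6 j$
$n^{2}{\left(-7 + 4 \right)} = \left(6 \left(-7 + 4\right)\right)^{2} = \left(6 \left(-3\right)\right)^{2} = \left(-18\right)^{2} = 324$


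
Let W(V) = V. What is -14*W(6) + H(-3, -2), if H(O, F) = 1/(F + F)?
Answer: -337/4 ≈ -84.250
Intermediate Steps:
H(O, F) = 1/(2*F)
-14*W(6) + H(-3, -2) = -14*6 + (½)/(-2) = -84 + (½)*(-½) = -84 - ¼ = -337/4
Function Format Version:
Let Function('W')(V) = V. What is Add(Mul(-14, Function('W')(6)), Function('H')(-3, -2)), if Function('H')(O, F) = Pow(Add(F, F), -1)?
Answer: Rational(-337, 4) ≈ -84.250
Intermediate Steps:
Function('H')(O, F) = Mul(Rational(1, 2), Pow(F, -1)) (Function('H')(O, F) = Pow(Mul(2, F), -1) = Mul(Rational(1, 2), Pow(F, -1)))
Add(Mul(-14, Function('W')(6)), Function('H')(-3, -2)) = Add(Mul(-14, 6), Mul(Rational(1, 2), Pow(-2, -1))) = Add(-84, Mul(Rational(1, 2), Rational(-1, 2))) = Add(-84, Rational(-1, 4)) = Rational(-337, 4)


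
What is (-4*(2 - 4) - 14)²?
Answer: 36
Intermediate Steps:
(-4*(2 - 4) - 14)² = (-4*(-2) - 14)² = (8 - 14)² = (-6)² = 36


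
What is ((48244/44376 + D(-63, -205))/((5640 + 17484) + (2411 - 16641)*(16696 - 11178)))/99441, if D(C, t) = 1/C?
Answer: -249583/1818576687758612544 ≈ -1.3724e-13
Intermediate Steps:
((48244/44376 + D(-63, -205))/((5640 + 17484) + (2411 - 16641)*(16696 - 11178)))/99441 = ((48244/44376 + 1/(-63))/((5640 + 17484) + (2411 - 16641)*(16696 - 11178)))/99441 = ((48244*(1/44376) - 1/63)/(23124 - 14230*5518))*(1/99441) = ((12061/11094 - 1/63)/(23124 - 78521140))*(1/99441) = ((249583/232974)/(-78498016))*(1/99441) = ((249583/232974)*(-1/78498016))*(1/99441) = -249583/18287996779584*1/99441 = -249583/1818576687758612544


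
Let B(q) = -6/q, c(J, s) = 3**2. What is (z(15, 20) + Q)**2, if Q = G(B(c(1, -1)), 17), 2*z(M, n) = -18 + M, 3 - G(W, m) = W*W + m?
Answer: 82369/324 ≈ 254.23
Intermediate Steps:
c(J, s) = 9
G(W, m) = 3 - m - W**2 (G(W, m) = 3 - (W*W + m) = 3 - (W**2 + m) = 3 - (m + W**2) = 3 + (-m - W**2) = 3 - m - W**2)
z(M, n) = -9 + M/2 (z(M, n) = (-18 + M)/2 = -9 + M/2)
Q = -130/9 (Q = 3 - 1*17 - (-6/9)**2 = 3 - 17 - (-6*1/9)**2 = 3 - 17 - (-2/3)**2 = 3 - 17 - 1*4/9 = 3 - 17 - 4/9 = -130/9 ≈ -14.444)
(z(15, 20) + Q)**2 = ((-9 + (1/2)*15) - 130/9)**2 = ((-9 + 15/2) - 130/9)**2 = (-3/2 - 130/9)**2 = (-287/18)**2 = 82369/324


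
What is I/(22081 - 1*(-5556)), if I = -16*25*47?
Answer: -18800/27637 ≈ -0.68025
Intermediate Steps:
I = -18800 (I = -400*47 = -18800)
I/(22081 - 1*(-5556)) = -18800/(22081 - 1*(-5556)) = -18800/(22081 + 5556) = -18800/27637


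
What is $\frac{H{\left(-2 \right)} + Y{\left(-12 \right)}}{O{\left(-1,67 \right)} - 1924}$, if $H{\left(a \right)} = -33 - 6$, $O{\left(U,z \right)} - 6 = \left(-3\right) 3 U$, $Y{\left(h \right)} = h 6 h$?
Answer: $- \frac{825}{1909} \approx -0.43216$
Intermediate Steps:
$Y{\left(h \right)} = 6 h^{2}$ ($Y{\left(h \right)} = 6 h h = 6 h^{2}$)
$O{\left(U,z \right)} = 6 - 9 U$ ($O{\left(U,z \right)} = 6 + \left(-3\right) 3 U = 6 - 9 U$)
$H{\left(a \right)} = -39$ ($H{\left(a \right)} = -33 - 6 = -39$)
$\frac{H{\left(-2 \right)} + Y{\left(-12 \right)}}{O{\left(-1,67 \right)} - 1924} = \frac{-39 + 6 \left(-12\right)^{2}}{\left(6 - -9\right) - 1924} = \frac{-39 + 6 \cdot 144}{\left(6 + 9\right) - 1924} = \frac{-39 + 864}{15 - 1924} = \frac{825}{-1909} = 825 \left(- \frac{1}{1909}\right) = - \frac{825}{1909}$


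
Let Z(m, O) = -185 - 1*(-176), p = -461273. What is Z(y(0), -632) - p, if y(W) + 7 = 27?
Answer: 461264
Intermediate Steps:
y(W) = 20 (y(W) = -7 + 27 = 20)
Z(m, O) = -9 (Z(m, O) = -185 + 176 = -9)
Z(y(0), -632) - p = -9 - 1*(-461273) = -9 + 461273 = 461264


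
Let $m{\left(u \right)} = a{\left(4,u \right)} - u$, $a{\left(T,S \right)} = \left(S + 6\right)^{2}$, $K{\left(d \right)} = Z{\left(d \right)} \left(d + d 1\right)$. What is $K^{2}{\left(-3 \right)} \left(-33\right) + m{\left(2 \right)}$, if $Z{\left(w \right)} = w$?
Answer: $-10630$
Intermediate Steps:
$K{\left(d \right)} = 2 d^{2}$ ($K{\left(d \right)} = d \left(d + d 1\right) = d \left(d + d\right) = d 2 d = 2 d^{2}$)
$a{\left(T,S \right)} = \left(6 + S\right)^{2}$
$m{\left(u \right)} = \left(6 + u\right)^{2} - u$
$K^{2}{\left(-3 \right)} \left(-33\right) + m{\left(2 \right)} = \left(2 \left(-3\right)^{2}\right)^{2} \left(-33\right) + \left(\left(6 + 2\right)^{2} - 2\right) = \left(2 \cdot 9\right)^{2} \left(-33\right) - \left(2 - 8^{2}\right) = 18^{2} \left(-33\right) + \left(64 - 2\right) = 324 \left(-33\right) + 62 = -10692 + 62 = -10630$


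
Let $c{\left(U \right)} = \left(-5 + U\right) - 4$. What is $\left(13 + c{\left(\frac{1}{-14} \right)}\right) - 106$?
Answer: $- \frac{1429}{14} \approx -102.07$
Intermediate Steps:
$c{\left(U \right)} = -9 + U$
$\left(13 + c{\left(\frac{1}{-14} \right)}\right) - 106 = \left(13 - \left(9 - \frac{1}{-14}\right)\right) - 106 = \left(13 - \frac{127}{14}\right) - 106 = \frac{55}{14} - 106 = - \frac{1429}{14}$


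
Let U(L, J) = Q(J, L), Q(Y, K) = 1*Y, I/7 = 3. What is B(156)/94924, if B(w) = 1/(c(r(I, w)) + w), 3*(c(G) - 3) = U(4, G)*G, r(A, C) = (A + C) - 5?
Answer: 3/2853510364 ≈ 1.0513e-9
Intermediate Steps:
I = 21 (I = 7*3 = 21)
Q(Y, K) = Y
r(A, C) = -5 + A + C
U(L, J) = J
c(G) = 3 + G²/3 (c(G) = 3 + (G*G)/3 = 3 + G²/3)
B(w) = 1/(3 + w + (16 + w)²/3) (B(w) = 1/((3 + (-5 + 21 + w)²/3) + w) = 1/((3 + (16 + w)²/3) + w) = 1/(3 + w + (16 + w)²/3))
B(156)/94924 = (3/(265 + 156² + 35*156))/94924 = (3/(265 + 24336 + 5460))*(1/94924) = (3/30061)*(1/94924) = 3/2853510364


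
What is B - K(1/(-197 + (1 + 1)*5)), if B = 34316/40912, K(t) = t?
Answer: 1614501/1912636 ≈ 0.84412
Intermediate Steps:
B = 8579/10228 (B = 34316*(1/40912) = 8579/10228 ≈ 0.83878)
B - K(1/(-197 + (1 + 1)*5)) = 8579/10228 - 1/(-197 + (1 + 1)*5) = 8579/10228 - 1/(-197 + 2*5) = 8579/10228 - 1/(-197 + 10) = 8579/10228 - 1/(-187) = 8579/10228 - 1*(-1/187) = 8579/10228 + 1/187 = 1614501/1912636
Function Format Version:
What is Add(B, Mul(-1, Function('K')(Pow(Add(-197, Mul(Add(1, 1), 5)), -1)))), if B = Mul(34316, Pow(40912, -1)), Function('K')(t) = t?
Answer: Rational(1614501, 1912636) ≈ 0.84412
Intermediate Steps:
B = Rational(8579, 10228) (B = Mul(34316, Rational(1, 40912)) = Rational(8579, 10228) ≈ 0.83878)
Add(B, Mul(-1, Function('K')(Pow(Add(-197, Mul(Add(1, 1), 5)), -1)))) = Add(Rational(8579, 10228), Mul(-1, Pow(Add(-197, Mul(Add(1, 1), 5)), -1))) = Add(Rational(8579, 10228), Mul(-1, Pow(Add(-197, Mul(2, 5)), -1))) = Add(Rational(8579, 10228), Mul(-1, Pow(Add(-197, 10), -1))) = Add(Rational(8579, 10228), Mul(-1, Pow(-187, -1))) = Add(Rational(8579, 10228), Mul(-1, Rational(-1, 187))) = Add(Rational(8579, 10228), Rational(1, 187)) = Rational(1614501, 1912636)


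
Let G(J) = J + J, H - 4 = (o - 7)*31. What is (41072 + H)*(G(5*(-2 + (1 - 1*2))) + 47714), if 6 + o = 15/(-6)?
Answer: 1935755822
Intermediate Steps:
o = -17/2 (o = -6 + 15/(-6) = -6 + 15*(-⅙) = -6 - 5/2 = -17/2 ≈ -8.5000)
H = -953/2 (H = 4 + (-17/2 - 7)*31 = 4 - 31/2*31 = 4 - 961/2 = -953/2 ≈ -476.50)
G(J) = 2*J
(41072 + H)*(G(5*(-2 + (1 - 1*2))) + 47714) = (41072 - 953/2)*(2*(5*(-2 + (1 - 1*2))) + 47714) = 81191*(2*(5*(-2 + (1 - 2))) + 47714)/2 = 81191*(2*(5*(-2 - 1)) + 47714)/2 = 81191*(2*(5*(-3)) + 47714)/2 = 81191*(2*(-15) + 47714)/2 = 81191*(-30 + 47714)/2 = (81191/2)*47684 = 1935755822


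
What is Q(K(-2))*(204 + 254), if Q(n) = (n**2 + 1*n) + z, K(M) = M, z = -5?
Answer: -1374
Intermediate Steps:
Q(n) = -5 + n + n**2 (Q(n) = (n**2 + 1*n) - 5 = (n**2 + n) - 5 = (n + n**2) - 5 = -5 + n + n**2)
Q(K(-2))*(204 + 254) = (-5 - 2 + (-2)**2)*(204 + 254) = (-5 - 2 + 4)*458 = -3*458 = -1374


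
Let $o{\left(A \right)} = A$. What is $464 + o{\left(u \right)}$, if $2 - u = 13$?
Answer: $453$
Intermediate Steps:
$u = -11$ ($u = 2 - 13 = -11$)
$464 + o{\left(u \right)} = 464 - 11 = 453$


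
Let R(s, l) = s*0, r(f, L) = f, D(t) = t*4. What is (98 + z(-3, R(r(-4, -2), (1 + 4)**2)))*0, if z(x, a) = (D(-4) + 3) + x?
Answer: 0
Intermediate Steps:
D(t) = 4*t
R(s, l) = 0
z(x, a) = -13 + x (z(x, a) = (4*(-4) + 3) + x = (-16 + 3) + x = -13 + x)
(98 + z(-3, R(r(-4, -2), (1 + 4)**2)))*0 = (98 + (-13 - 3))*0 = (98 - 16)*0 = 82*0 = 0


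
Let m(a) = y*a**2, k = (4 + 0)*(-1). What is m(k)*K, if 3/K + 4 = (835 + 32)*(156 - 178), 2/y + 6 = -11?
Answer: 48/162163 ≈ 0.00029600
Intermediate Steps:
y = -2/17 (y = 2/(-6 - 11) = 2/(-17) = 2*(-1/17) = -2/17 ≈ -0.11765)
K = -3/19078 (K = 3/(-4 + (835 + 32)*(156 - 178)) = 3/(-4 + 867*(-22)) = 3/(-4 - 19074) = 3/(-19078) = 3*(-1/19078) = -3/19078 ≈ -0.00015725)
k = -4 (k = 4*(-1) = -4)
m(a) = -2*a**2/17
m(k)*K = -2/17*(-4)**2*(-3/19078) = -2/17*16*(-3/19078) = -32/17*(-3/19078) = 48/162163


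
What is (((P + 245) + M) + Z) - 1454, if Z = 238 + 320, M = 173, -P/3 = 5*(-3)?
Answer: -433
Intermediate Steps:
P = 45 (P = -15*(-3) = -3*(-15) = 45)
Z = 558
(((P + 245) + M) + Z) - 1454 = (((45 + 245) + 173) + 558) - 1454 = ((290 + 173) + 558) - 1454 = (463 + 558) - 1454 = 1021 - 1454 = -433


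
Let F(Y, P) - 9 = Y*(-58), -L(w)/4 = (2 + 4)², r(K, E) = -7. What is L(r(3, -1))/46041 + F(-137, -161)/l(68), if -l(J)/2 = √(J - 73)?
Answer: -48/15347 + 1591*I*√5/2 ≈ -0.0031276 + 1778.8*I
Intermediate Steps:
l(J) = -2*√(-73 + J) (l(J) = -2*√(J - 73) = -2*√(-73 + J))
L(w) = -144 (L(w) = -4*(2 + 4)² = -4*6² = -4*36 = -144)
F(Y, P) = 9 - 58*Y (F(Y, P) = 9 + Y*(-58) = 9 - 58*Y)
L(r(3, -1))/46041 + F(-137, -161)/l(68) = -144/46041 + (9 - 58*(-137))/((-2*√(-73 + 68))) = -144*1/46041 + (9 + 7946)/((-2*I*√5)) = -48/15347 + 7955/((-2*I*√5)) = -48/15347 + 7955*(I*√5/10) = -48/15347 + 1591*I*√5/2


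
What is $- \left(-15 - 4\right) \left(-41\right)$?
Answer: $-779$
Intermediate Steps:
$- \left(-15 - 4\right) \left(-41\right) = - \left(-19\right) \left(-41\right) = \left(-1\right) 779 = -779$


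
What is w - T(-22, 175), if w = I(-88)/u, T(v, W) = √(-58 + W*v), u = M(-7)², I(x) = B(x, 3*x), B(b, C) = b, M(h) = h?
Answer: -88/49 - 2*I*√977 ≈ -1.7959 - 62.514*I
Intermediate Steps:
I(x) = x
u = 49 (u = (-7)² = 49)
w = -88/49 ≈ -1.7959
w - T(-22, 175) = -88/49 - √(-58 + 175*(-22)) = -88/49 - √(-58 - 3850) = -88/49 - √(-3908) = -88/49 - 2*I*√977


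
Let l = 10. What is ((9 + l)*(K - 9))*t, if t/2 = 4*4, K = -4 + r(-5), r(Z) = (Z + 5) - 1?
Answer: -8512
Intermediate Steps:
r(Z) = 4 + Z (r(Z) = (5 + Z) - 1 = 4 + Z)
K = -5 (K = -4 + (4 - 5) = -4 - 1 = -5)
t = 32 (t = 2*(4*4) = 2*16 = 32)
((9 + l)*(K - 9))*t = ((9 + 10)*(-5 - 9))*32 = (19*(-14))*32 = -266*32 = -8512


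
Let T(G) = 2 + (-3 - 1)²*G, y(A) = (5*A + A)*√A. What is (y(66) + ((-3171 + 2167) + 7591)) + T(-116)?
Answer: 4733 + 396*√66 ≈ 7950.1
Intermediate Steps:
y(A) = 6*A^(3/2) (y(A) = (6*A)*√A = 6*A^(3/2))
T(G) = 2 + 16*G (T(G) = 2 + (-4)²*G = 2 + 16*G)
(y(66) + ((-3171 + 2167) + 7591)) + T(-116) = (6*66^(3/2) + ((-3171 + 2167) + 7591)) + (2 + 16*(-116)) = (6*(66*√66) + (-1004 + 7591)) + (2 - 1856) = (396*√66 + 6587) - 1854 = (6587 + 396*√66) - 1854 = 4733 + 396*√66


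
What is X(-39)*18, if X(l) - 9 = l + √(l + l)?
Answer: -540 + 18*I*√78 ≈ -540.0 + 158.97*I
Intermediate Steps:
X(l) = 9 + l + √2*√l (X(l) = 9 + (l + √(l + l)) = 9 + (l + √(2*l)) = 9 + (l + √2*√l) = 9 + l + √2*√l)
X(-39)*18 = (9 - 39 + √2*√(-39))*18 = (9 - 39 + √2*(I*√39))*18 = (9 - 39 + I*√78)*18 = (-30 + I*√78)*18 = -540 + 18*I*√78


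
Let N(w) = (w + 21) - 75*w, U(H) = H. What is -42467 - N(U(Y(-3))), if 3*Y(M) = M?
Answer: -42562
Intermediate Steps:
Y(M) = M/3
N(w) = 21 - 74*w (N(w) = (21 + w) - 75*w = 21 - 74*w)
-42467 - N(U(Y(-3))) = -42467 - (21 - 74*(-3)/3) = -42467 - (21 - 74*(-1)) = -42467 - (21 + 74) = -42467 - 1*95 = -42467 - 95 = -42562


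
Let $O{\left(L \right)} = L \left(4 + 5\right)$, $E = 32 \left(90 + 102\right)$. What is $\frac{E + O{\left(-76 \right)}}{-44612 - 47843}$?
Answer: $- \frac{1092}{18491} \approx -0.059056$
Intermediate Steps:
$E = 6144$ ($E = 32 \cdot 192 = 6144$)
$O{\left(L \right)} = 9 L$ ($O{\left(L \right)} = L 9 = 9 L$)
$\frac{E + O{\left(-76 \right)}}{-44612 - 47843} = \frac{6144 + 9 \left(-76\right)}{-44612 - 47843} = \frac{6144 - 684}{-92455} = 5460 \left(- \frac{1}{92455}\right) = - \frac{1092}{18491}$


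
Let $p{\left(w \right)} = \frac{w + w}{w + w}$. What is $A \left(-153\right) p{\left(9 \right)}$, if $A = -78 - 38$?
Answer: $17748$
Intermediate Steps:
$A = -116$ ($A = -78 - 38 = -116$)
$p{\left(w \right)} = 1$ ($p{\left(w \right)} = \frac{2 w}{2 w} = 2 w \frac{1}{2 w} = 1$)
$A \left(-153\right) p{\left(9 \right)} = \left(-116\right) \left(-153\right) 1 = 17748 \cdot 1 = 17748$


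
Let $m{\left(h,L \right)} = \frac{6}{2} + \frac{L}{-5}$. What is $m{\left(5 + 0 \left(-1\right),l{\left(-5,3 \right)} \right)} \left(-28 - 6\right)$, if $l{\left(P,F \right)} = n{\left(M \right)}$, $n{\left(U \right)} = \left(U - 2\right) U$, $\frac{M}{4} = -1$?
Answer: $\frac{306}{5} \approx 61.2$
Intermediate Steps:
$M = -4$ ($M = 4 \left(-1\right) = -4$)
$n{\left(U \right)} = U \left(-2 + U\right)$ ($n{\left(U \right)} = \left(-2 + U\right) U = U \left(-2 + U\right)$)
$l{\left(P,F \right)} = 24$ ($l{\left(P,F \right)} = - 4 \left(-2 - 4\right) = \left(-4\right) \left(-6\right) = 24$)
$m{\left(h,L \right)} = 3 - \frac{L}{5}$ ($m{\left(h,L \right)} = 6 \cdot \frac{1}{2} + L \left(- \frac{1}{5}\right) = 3 - \frac{L}{5}$)
$m{\left(5 + 0 \left(-1\right),l{\left(-5,3 \right)} \right)} \left(-28 - 6\right) = \left(3 - \frac{24}{5}\right) \left(-28 - 6\right) = \left(3 - \frac{24}{5}\right) \left(-34\right) = \left(- \frac{9}{5}\right) \left(-34\right) = \frac{306}{5}$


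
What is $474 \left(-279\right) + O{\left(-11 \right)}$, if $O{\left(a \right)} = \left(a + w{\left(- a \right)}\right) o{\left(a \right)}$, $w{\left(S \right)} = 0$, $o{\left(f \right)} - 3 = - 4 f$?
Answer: $-132763$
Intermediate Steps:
$o{\left(f \right)} = 3 - 4 f$
$O{\left(a \right)} = a \left(3 - 4 a\right)$ ($O{\left(a \right)} = \left(a + 0\right) \left(3 - 4 a\right) = a \left(3 - 4 a\right)$)
$474 \left(-279\right) + O{\left(-11 \right)} = 474 \left(-279\right) - 11 \left(3 - -44\right) = -132246 - 11 \left(3 + 44\right) = -132246 - 517 = -132763$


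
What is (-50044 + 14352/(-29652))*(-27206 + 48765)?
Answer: -2665984215280/2471 ≈ -1.0789e+9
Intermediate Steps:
(-50044 + 14352/(-29652))*(-27206 + 48765) = (-50044 + 14352*(-1/29652))*21559 = (-50044 - 1196/2471)*21559 = -123659920/2471*21559 = -2665984215280/2471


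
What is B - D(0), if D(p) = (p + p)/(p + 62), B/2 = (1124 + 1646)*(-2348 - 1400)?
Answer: -20763920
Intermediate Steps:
B = -20763920 (B = 2*((1124 + 1646)*(-2348 - 1400)) = 2*(2770*(-3748)) = 2*(-10381960) = -20763920)
D(p) = 2*p/(62 + p) (D(p) = (2*p)/(62 + p) = 2*p/(62 + p))
B - D(0) = -20763920 - 2*0/(62 + 0) = -20763920 - 2*0/62 = -20763920 - 1*0 = -20763920 + 0 = -20763920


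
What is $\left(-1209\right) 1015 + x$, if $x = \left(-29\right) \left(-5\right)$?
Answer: $-1226990$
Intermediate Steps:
$x = 145$
$\left(-1209\right) 1015 + x = \left(-1209\right) 1015 + 145 = -1227135 + 145 = -1226990$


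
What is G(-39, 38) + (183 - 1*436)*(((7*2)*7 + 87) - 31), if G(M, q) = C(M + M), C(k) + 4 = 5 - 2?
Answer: -38963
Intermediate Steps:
C(k) = -1 (C(k) = -4 + (5 - 2) = -4 + 3 = -1)
G(M, q) = -1
G(-39, 38) + (183 - 1*436)*(((7*2)*7 + 87) - 31) = -1 + (183 - 1*436)*(((7*2)*7 + 87) - 31) = -1 + (183 - 436)*((14*7 + 87) - 31) = -1 - 253*((98 + 87) - 31) = -1 - 253*(185 - 31) = -1 - 253*154 = -1 - 38962 = -38963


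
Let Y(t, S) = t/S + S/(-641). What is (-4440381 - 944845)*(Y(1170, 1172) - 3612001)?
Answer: 3653234459056688429/187813 ≈ 1.9451e+13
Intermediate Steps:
Y(t, S) = -S/641 + t/S (Y(t, S) = t/S + S*(-1/641) = t/S - S/641 = -S/641 + t/S)
(-4440381 - 944845)*(Y(1170, 1172) - 3612001) = (-4440381 - 944845)*((-1/641*1172 + 1170/1172) - 3612001) = -5385226*((-1172/641 + 1170*(1/1172)) - 3612001) = -5385226*((-1172/641 + 585/586) - 3612001) = -5385226*(-311807/375626 - 3612001) = -5385226*(-1356761799433/375626) = 3653234459056688429/187813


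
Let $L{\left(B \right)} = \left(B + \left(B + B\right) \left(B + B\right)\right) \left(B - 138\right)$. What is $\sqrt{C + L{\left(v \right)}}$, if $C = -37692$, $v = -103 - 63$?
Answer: $2 i \sqrt{8373831} \approx 5787.5 i$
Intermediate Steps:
$v = -166$ ($v = -103 - 63 = -166$)
$L{\left(B \right)} = \left(-138 + B\right) \left(B + 4 B^{2}\right)$ ($L{\left(B \right)} = \left(B + 2 B 2 B\right) \left(-138 + B\right) = \left(B + 4 B^{2}\right) \left(-138 + B\right) = \left(-138 + B\right) \left(B + 4 B^{2}\right)$)
$\sqrt{C + L{\left(v \right)}} = \sqrt{-37692 - 166 \left(-138 - -91466 + 4 \left(-166\right)^{2}\right)} = \sqrt{-37692 - 166 \left(-138 + 91466 + 4 \cdot 27556\right)} = \sqrt{-37692 - 166 \left(-138 + 91466 + 110224\right)} = \sqrt{-37692 - 33457632} = \sqrt{-33495324} = 2 i \sqrt{8373831}$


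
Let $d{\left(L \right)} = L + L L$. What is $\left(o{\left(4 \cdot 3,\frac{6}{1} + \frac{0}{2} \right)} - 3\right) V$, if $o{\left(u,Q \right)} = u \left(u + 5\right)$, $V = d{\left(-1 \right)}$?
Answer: $0$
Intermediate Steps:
$d{\left(L \right)} = L + L^{2}$
$V = 0$ ($V = - (1 - 1) = \left(-1\right) 0 = 0$)
$o{\left(u,Q \right)} = u \left(5 + u\right)$
$\left(o{\left(4 \cdot 3,\frac{6}{1} + \frac{0}{2} \right)} - 3\right) V = \left(4 \cdot 3 \left(5 + 4 \cdot 3\right) - 3\right) 0 = \left(12 \left(5 + 12\right) - 3\right) 0 = \left(12 \cdot 17 - 3\right) 0 = \left(204 - 3\right) 0 = 201 \cdot 0 = 0$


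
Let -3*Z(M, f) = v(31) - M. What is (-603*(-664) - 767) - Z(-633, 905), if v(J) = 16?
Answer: 1199524/3 ≈ 3.9984e+5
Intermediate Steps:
Z(M, f) = -16/3 + M/3 (Z(M, f) = -(16 - M)/3 = -16/3 + M/3)
(-603*(-664) - 767) - Z(-633, 905) = (-603*(-664) - 767) - (-16/3 + (⅓)*(-633)) = (400392 - 767) - (-16/3 - 211) = 399625 - 1*(-649/3) = 399625 + 649/3 = 1199524/3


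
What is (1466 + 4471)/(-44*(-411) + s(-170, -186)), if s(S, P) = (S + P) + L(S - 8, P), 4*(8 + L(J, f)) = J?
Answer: 11874/35351 ≈ 0.33589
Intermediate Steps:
L(J, f) = -8 + J/4
s(S, P) = -10 + P + 5*S/4 (s(S, P) = (S + P) + (-8 + (S - 8)/4) = (P + S) + (-8 + (-8 + S)/4) = (P + S) + (-8 + (-2 + S/4)) = (P + S) + (-10 + S/4) = -10 + P + 5*S/4)
(1466 + 4471)/(-44*(-411) + s(-170, -186)) = (1466 + 4471)/(-44*(-411) + (-10 - 186 + (5/4)*(-170))) = 5937/(18084 + (-10 - 186 - 425/2)) = 5937/(18084 - 817/2) = 5937/(35351/2) = 5937*(2/35351) = 11874/35351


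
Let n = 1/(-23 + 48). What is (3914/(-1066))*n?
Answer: -1957/13325 ≈ -0.14687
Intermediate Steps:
n = 1/25 ≈ 0.040000
(3914/(-1066))*n = (3914/(-1066))*(1/25) = (3914*(-1/1066))*(1/25) = -1957/533*1/25 = -1957/13325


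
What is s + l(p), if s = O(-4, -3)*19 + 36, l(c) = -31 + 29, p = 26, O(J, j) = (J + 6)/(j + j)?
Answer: 83/3 ≈ 27.667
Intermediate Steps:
O(J, j) = (6 + J)/(2*j) (O(J, j) = (6 + J)/((2*j)) = (6 + J)*(1/(2*j)) = (6 + J)/(2*j))
l(c) = -2
s = 89/3 (s = ((½)*(6 - 4)/(-3))*19 + 36 = ((½)*(-⅓)*2)*19 + 36 = -⅓*19 + 36 = -19/3 + 36 = 89/3 ≈ 29.667)
s + l(p) = 89/3 - 2 = 83/3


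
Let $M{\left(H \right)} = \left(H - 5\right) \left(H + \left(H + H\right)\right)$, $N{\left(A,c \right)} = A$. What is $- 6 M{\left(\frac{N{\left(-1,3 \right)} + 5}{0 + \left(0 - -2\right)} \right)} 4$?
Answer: $432$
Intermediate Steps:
$M{\left(H \right)} = 3 H \left(-5 + H\right)$ ($M{\left(H \right)} = \left(H - 5\right) \left(H + 2 H\right) = \left(-5 + H\right) 3 H = 3 H \left(-5 + H\right)$)
$- 6 M{\left(\frac{N{\left(-1,3 \right)} + 5}{0 + \left(0 - -2\right)} \right)} 4 = - 6 \cdot 3 \frac{-1 + 5}{0 + \left(0 - -2\right)} \left(-5 + \frac{-1 + 5}{0 + \left(0 - -2\right)}\right) 4 = - 6 \cdot 3 \frac{4}{0 + \left(0 + 2\right)} \left(-5 + \frac{4}{0 + \left(0 + 2\right)}\right) 4 = - 6 \cdot 3 \frac{4}{0 + 2} \left(-5 + \frac{4}{0 + 2}\right) 4 = - 6 \cdot 3 \cdot \frac{4}{2} \left(-5 + \frac{4}{2}\right) 4 = - 6 \cdot 3 \cdot 4 \cdot \frac{1}{2} \left(-5 + 4 \cdot \frac{1}{2}\right) 4 = - 6 \cdot 3 \cdot 2 \left(-5 + 2\right) 4 = - 6 \cdot 3 \cdot 2 \left(-3\right) 4 = \left(-6\right) \left(-18\right) 4 = 108 \cdot 4 = 432$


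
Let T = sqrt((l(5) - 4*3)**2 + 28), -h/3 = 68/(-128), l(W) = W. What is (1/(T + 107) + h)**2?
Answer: 21271935729/8276632576 - 145849*sqrt(77)/517289536 ≈ 2.5676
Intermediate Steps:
h = 51/32 (h = -204/(-128) = -204*(-1)/128 = -3*(-17/32) = 51/32 ≈ 1.5938)
T = sqrt(77) (T = sqrt((5 - 4*3)**2 + 28) = sqrt((5 - 12)**2 + 28) = sqrt((-7)**2 + 28) = sqrt(49 + 28) = sqrt(77) ≈ 8.7750)
(1/(T + 107) + h)**2 = (1/(sqrt(77) + 107) + 51/32)**2 = (1/(107 + sqrt(77)) + 51/32)**2 = (51/32 + 1/(107 + sqrt(77)))**2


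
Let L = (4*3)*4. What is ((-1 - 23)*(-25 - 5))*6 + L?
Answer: 4368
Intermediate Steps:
L = 48 (L = 12*4 = 48)
((-1 - 23)*(-25 - 5))*6 + L = ((-1 - 23)*(-25 - 5))*6 + 48 = -24*(-30)*6 + 48 = 720*6 + 48 = 4320 + 48 = 4368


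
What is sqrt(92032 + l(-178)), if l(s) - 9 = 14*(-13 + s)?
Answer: sqrt(89367) ≈ 298.94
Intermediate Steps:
l(s) = -173 + 14*s (l(s) = 9 + 14*(-13 + s) = 9 + (-182 + 14*s) = -173 + 14*s)
sqrt(92032 + l(-178)) = sqrt(92032 + (-173 + 14*(-178))) = sqrt(92032 + (-173 - 2492)) = sqrt(92032 - 2665) = sqrt(89367)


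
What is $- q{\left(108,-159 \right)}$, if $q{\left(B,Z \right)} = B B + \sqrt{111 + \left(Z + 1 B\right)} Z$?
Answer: $-11664 + 318 \sqrt{15} \approx -10432.0$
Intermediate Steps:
$q{\left(B,Z \right)} = B^{2} + Z \sqrt{111 + B + Z}$ ($q{\left(B,Z \right)} = B^{2} + \sqrt{111 + \left(Z + B\right)} Z = B^{2} + \sqrt{111 + \left(B + Z\right)} Z = B^{2} + \sqrt{111 + B + Z} Z = B^{2} + Z \sqrt{111 + B + Z}$)
$- q{\left(108,-159 \right)} = - (108^{2} - 159 \sqrt{111 + 108 - 159}) = - (11664 - 159 \sqrt{60}) = - (11664 - 159 \cdot 2 \sqrt{15}) = - (11664 - 318 \sqrt{15}) = -11664 + 318 \sqrt{15}$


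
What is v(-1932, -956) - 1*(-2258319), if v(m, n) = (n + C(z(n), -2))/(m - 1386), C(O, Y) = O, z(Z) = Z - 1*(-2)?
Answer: 3746552176/1659 ≈ 2.2583e+6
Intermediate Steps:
z(Z) = 2 + Z (z(Z) = Z + 2 = 2 + Z)
v(m, n) = (2 + 2*n)/(-1386 + m) (v(m, n) = (n + (2 + n))/(m - 1386) = (2 + 2*n)/(-1386 + m))
v(-1932, -956) - 1*(-2258319) = 2*(1 - 956)/(-1386 - 1932) - 1*(-2258319) = 2*(-955)/(-3318) + 2258319 = 2*(-1/3318)*(-955) + 2258319 = 955/1659 + 2258319 = 3746552176/1659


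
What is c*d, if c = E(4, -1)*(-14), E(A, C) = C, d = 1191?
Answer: 16674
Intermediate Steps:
c = 14 (c = -1*(-14) = 14)
c*d = 14*1191 = 16674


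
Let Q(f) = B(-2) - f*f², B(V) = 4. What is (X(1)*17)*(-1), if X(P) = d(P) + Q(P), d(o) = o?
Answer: -68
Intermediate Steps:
Q(f) = 4 - f³ (Q(f) = 4 - f*f² = 4 - f³)
X(P) = 4 + P - P³ (X(P) = P + (4 - P³) = 4 + P - P³)
(X(1)*17)*(-1) = ((4 + 1 - 1*1³)*17)*(-1) = ((4 + 1 - 1*1)*17)*(-1) = ((4 + 1 - 1)*17)*(-1) = (4*17)*(-1) = 68*(-1) = -68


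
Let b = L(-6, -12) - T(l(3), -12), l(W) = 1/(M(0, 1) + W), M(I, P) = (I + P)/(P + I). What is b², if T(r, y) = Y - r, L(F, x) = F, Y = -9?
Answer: 169/16 ≈ 10.563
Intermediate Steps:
M(I, P) = 1 (M(I, P) = (I + P)/(I + P) = 1)
l(W) = 1/(1 + W)
T(r, y) = -9 - r
b = 13/4 (b = -6 - (-9 - 1/(1 + 3)) = -6 - (-9 - 1/4) = -6 - (-9 - 1*¼) = -6 - (-9 - ¼) = -6 - 1*(-37/4) = -6 + 37/4 = 13/4 ≈ 3.2500)
b² = (13/4)² = 169/16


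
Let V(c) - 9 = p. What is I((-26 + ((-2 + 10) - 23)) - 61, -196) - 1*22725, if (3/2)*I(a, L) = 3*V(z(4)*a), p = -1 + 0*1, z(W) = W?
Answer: -22709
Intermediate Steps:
p = -1 (p = -1 + 0 = -1)
V(c) = 8 (V(c) = 9 - 1 = 8)
I(a, L) = 16 (I(a, L) = 2*(3*8)/3 = (⅔)*24 = 16)
I((-26 + ((-2 + 10) - 23)) - 61, -196) - 1*22725 = 16 - 1*22725 = 16 - 22725 = -22709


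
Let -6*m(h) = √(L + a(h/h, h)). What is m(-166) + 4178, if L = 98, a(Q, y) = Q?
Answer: 4178 - √11/2 ≈ 4176.3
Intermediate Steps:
m(h) = -√11/2 (m(h) = -√(98 + h/h)/6 = -√(98 + 1)/6 = -√11/2)
m(-166) + 4178 = -√11/2 + 4178 = 4178 - √11/2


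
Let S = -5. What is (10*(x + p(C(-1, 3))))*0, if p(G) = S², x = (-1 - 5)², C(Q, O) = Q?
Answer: 0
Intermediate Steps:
x = 36 (x = (-6)² = 36)
p(G) = 25 (p(G) = (-5)² = 25)
(10*(x + p(C(-1, 3))))*0 = (10*(36 + 25))*0 = (10*61)*0 = 610*0 = 0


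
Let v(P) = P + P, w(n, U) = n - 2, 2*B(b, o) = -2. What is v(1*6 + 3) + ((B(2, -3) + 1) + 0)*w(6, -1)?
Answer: 18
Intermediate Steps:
B(b, o) = -1 (B(b, o) = (1/2)*(-2) = -1)
w(n, U) = -2 + n
v(P) = 2*P
v(1*6 + 3) + ((B(2, -3) + 1) + 0)*w(6, -1) = 2*(1*6 + 3) + ((-1 + 1) + 0)*(-2 + 6) = 2*(6 + 3) + (0 + 0)*4 = 2*9 + 0*4 = 18 + 0 = 18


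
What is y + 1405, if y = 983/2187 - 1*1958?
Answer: -1208428/2187 ≈ -552.55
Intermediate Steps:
y = -4281163/2187 (y = 983*(1/2187) - 1958 = 983/2187 - 1958 = -4281163/2187 ≈ -1957.6)
y + 1405 = -4281163/2187 + 1405 = -1208428/2187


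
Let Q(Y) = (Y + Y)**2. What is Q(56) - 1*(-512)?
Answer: 13056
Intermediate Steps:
Q(Y) = 4*Y**2 (Q(Y) = (2*Y)**2 = 4*Y**2)
Q(56) - 1*(-512) = 4*56**2 - 1*(-512) = 4*3136 + 512 = 12544 + 512 = 13056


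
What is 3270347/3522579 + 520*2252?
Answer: 4125084182507/3522579 ≈ 1.1710e+6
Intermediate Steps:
3270347/3522579 + 520*2252 = 3270347*(1/3522579) + 1171040 = 3270347/3522579 + 1171040 = 4125084182507/3522579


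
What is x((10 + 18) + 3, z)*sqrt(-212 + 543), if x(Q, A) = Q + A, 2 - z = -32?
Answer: 65*sqrt(331) ≈ 1182.6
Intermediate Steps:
z = 34 (z = 2 - 1*(-32) = 2 + 32 = 34)
x(Q, A) = A + Q
x((10 + 18) + 3, z)*sqrt(-212 + 543) = (34 + ((10 + 18) + 3))*sqrt(-212 + 543) = (34 + (28 + 3))*sqrt(331) = (34 + 31)*sqrt(331) = 65*sqrt(331)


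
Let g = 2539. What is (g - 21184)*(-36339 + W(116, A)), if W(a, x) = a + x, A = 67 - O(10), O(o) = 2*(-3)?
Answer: 674016750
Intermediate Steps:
O(o) = -6
A = 73 (A = 67 - 1*(-6) = 67 + 6 = 73)
(g - 21184)*(-36339 + W(116, A)) = (2539 - 21184)*(-36339 + (116 + 73)) = -18645*(-36339 + 189) = -18645*(-36150) = 674016750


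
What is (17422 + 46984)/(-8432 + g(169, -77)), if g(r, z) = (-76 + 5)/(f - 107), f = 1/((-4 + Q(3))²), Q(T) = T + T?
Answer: -13750681/1800090 ≈ -7.6389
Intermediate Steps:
Q(T) = 2*T
f = ¼ (f = 1/((-4 + 2*3)²) = 1/((-4 + 6)²) = 1/(2²) = 1/4 = ¼ ≈ 0.25000)
g(r, z) = 284/427 (g(r, z) = (-76 + 5)/(¼ - 107) = -71/(-427/4) = -71*(-4/427) = 284/427)
(17422 + 46984)/(-8432 + g(169, -77)) = (17422 + 46984)/(-8432 + 284/427) = 64406/(-3600180/427) = 64406*(-427/3600180) = -13750681/1800090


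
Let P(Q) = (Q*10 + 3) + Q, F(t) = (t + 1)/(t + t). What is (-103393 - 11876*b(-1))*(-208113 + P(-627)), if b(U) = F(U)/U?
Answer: 22230218751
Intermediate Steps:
F(t) = (1 + t)/(2*t) (F(t) = (1 + t)/((2*t)) = (1 + t)*(1/(2*t)) = (1 + t)/(2*t))
b(U) = (1 + U)/(2*U**2) (b(U) = ((1 + U)/(2*U))/U = (1 + U)/(2*U**2))
P(Q) = 3 + 11*Q (P(Q) = (10*Q + 3) + Q = (3 + 10*Q) + Q = 3 + 11*Q)
(-103393 - 11876*b(-1))*(-208113 + P(-627)) = (-103393 - 5938*(1 - 1)/(-1)**2)*(-208113 + (3 + 11*(-627))) = (-103393 - 5938*0)*(-208113 + (3 - 6897)) = (-103393 - 11876*0)*(-208113 - 6894) = (-103393 + 0)*(-215007) = -103393*(-215007) = 22230218751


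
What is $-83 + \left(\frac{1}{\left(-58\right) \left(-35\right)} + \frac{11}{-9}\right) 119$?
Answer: $- \frac{596087}{2610} \approx -228.39$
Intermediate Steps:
$-83 + \left(\frac{1}{\left(-58\right) \left(-35\right)} + \frac{11}{-9}\right) 119 = -83 + \left(\left(- \frac{1}{58}\right) \left(- \frac{1}{35}\right) + 11 \left(- \frac{1}{9}\right)\right) 119 = -83 + \left(\frac{1}{2030} - \frac{11}{9}\right) 119 = -83 - \frac{379457}{2610} = - \frac{596087}{2610}$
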